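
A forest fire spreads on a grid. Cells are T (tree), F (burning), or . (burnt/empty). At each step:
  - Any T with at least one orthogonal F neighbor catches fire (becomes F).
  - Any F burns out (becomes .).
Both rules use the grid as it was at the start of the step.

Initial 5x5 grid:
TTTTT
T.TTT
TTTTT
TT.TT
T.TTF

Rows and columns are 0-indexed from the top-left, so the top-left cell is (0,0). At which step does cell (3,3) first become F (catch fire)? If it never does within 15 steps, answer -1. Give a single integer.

Step 1: cell (3,3)='T' (+2 fires, +1 burnt)
Step 2: cell (3,3)='F' (+3 fires, +2 burnt)
  -> target ignites at step 2
Step 3: cell (3,3)='.' (+2 fires, +3 burnt)
Step 4: cell (3,3)='.' (+3 fires, +2 burnt)
Step 5: cell (3,3)='.' (+3 fires, +3 burnt)
Step 6: cell (3,3)='.' (+3 fires, +3 burnt)
Step 7: cell (3,3)='.' (+3 fires, +3 burnt)
Step 8: cell (3,3)='.' (+2 fires, +3 burnt)
Step 9: cell (3,3)='.' (+0 fires, +2 burnt)
  fire out at step 9

2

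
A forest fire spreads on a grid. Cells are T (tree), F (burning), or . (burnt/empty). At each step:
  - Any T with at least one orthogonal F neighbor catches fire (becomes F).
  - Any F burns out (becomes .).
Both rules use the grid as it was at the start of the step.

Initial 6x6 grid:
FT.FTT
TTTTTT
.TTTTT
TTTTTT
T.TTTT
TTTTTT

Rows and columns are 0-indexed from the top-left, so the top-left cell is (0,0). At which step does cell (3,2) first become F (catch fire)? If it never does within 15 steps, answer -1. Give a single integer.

Step 1: cell (3,2)='T' (+4 fires, +2 burnt)
Step 2: cell (3,2)='T' (+5 fires, +4 burnt)
Step 3: cell (3,2)='T' (+5 fires, +5 burnt)
Step 4: cell (3,2)='F' (+5 fires, +5 burnt)
  -> target ignites at step 4
Step 5: cell (3,2)='.' (+5 fires, +5 burnt)
Step 6: cell (3,2)='.' (+4 fires, +5 burnt)
Step 7: cell (3,2)='.' (+3 fires, +4 burnt)
Step 8: cell (3,2)='.' (+0 fires, +3 burnt)
  fire out at step 8

4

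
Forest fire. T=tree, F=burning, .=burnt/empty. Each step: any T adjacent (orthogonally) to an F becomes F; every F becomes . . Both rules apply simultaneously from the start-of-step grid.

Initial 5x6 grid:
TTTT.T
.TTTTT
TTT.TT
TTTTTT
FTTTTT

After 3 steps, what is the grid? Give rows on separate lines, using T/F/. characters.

Step 1: 2 trees catch fire, 1 burn out
  TTTT.T
  .TTTTT
  TTT.TT
  FTTTTT
  .FTTTT
Step 2: 3 trees catch fire, 2 burn out
  TTTT.T
  .TTTTT
  FTT.TT
  .FTTTT
  ..FTTT
Step 3: 3 trees catch fire, 3 burn out
  TTTT.T
  .TTTTT
  .FT.TT
  ..FTTT
  ...FTT

TTTT.T
.TTTTT
.FT.TT
..FTTT
...FTT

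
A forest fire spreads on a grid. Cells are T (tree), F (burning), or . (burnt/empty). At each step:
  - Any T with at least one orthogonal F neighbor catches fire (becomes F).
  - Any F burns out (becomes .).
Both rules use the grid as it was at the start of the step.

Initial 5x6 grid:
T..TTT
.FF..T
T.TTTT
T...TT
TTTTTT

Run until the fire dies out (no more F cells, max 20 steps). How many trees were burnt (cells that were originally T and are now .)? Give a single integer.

Step 1: +1 fires, +2 burnt (F count now 1)
Step 2: +1 fires, +1 burnt (F count now 1)
Step 3: +1 fires, +1 burnt (F count now 1)
Step 4: +2 fires, +1 burnt (F count now 2)
Step 5: +3 fires, +2 burnt (F count now 3)
Step 6: +3 fires, +3 burnt (F count now 3)
Step 7: +2 fires, +3 burnt (F count now 2)
Step 8: +2 fires, +2 burnt (F count now 2)
Step 9: +1 fires, +2 burnt (F count now 1)
Step 10: +1 fires, +1 burnt (F count now 1)
Step 11: +1 fires, +1 burnt (F count now 1)
Step 12: +0 fires, +1 burnt (F count now 0)
Fire out after step 12
Initially T: 19, now '.': 29
Total burnt (originally-T cells now '.'): 18

Answer: 18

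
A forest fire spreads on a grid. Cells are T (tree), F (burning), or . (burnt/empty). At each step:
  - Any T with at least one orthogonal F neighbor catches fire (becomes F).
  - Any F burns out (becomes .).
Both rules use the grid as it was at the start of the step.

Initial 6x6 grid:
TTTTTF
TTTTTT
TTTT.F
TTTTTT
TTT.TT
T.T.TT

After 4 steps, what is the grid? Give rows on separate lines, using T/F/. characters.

Step 1: 3 trees catch fire, 2 burn out
  TTTTF.
  TTTTTF
  TTTT..
  TTTTTF
  TTT.TT
  T.T.TT
Step 2: 4 trees catch fire, 3 burn out
  TTTF..
  TTTTF.
  TTTT..
  TTTTF.
  TTT.TF
  T.T.TT
Step 3: 5 trees catch fire, 4 burn out
  TTF...
  TTTF..
  TTTT..
  TTTF..
  TTT.F.
  T.T.TF
Step 4: 5 trees catch fire, 5 burn out
  TF....
  TTF...
  TTTF..
  TTF...
  TTT...
  T.T.F.

TF....
TTF...
TTTF..
TTF...
TTT...
T.T.F.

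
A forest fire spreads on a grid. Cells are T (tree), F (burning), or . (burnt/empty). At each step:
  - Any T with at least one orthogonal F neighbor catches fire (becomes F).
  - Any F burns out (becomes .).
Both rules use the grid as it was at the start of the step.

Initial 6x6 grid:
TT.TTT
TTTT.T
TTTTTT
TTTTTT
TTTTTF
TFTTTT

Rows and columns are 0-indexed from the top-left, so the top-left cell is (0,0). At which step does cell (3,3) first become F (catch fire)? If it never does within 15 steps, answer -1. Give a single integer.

Step 1: cell (3,3)='T' (+6 fires, +2 burnt)
Step 2: cell (3,3)='T' (+8 fires, +6 burnt)
Step 3: cell (3,3)='F' (+6 fires, +8 burnt)
  -> target ignites at step 3
Step 4: cell (3,3)='.' (+5 fires, +6 burnt)
Step 5: cell (3,3)='.' (+5 fires, +5 burnt)
Step 6: cell (3,3)='.' (+2 fires, +5 burnt)
Step 7: cell (3,3)='.' (+0 fires, +2 burnt)
  fire out at step 7

3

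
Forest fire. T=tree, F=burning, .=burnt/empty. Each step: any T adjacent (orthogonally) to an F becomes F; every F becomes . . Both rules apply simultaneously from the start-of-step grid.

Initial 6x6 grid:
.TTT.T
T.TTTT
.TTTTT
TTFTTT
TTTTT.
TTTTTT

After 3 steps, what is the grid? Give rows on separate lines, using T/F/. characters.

Step 1: 4 trees catch fire, 1 burn out
  .TTT.T
  T.TTTT
  .TFTTT
  TF.FTT
  TTFTT.
  TTTTTT
Step 2: 8 trees catch fire, 4 burn out
  .TTT.T
  T.FTTT
  .F.FTT
  F...FT
  TF.FT.
  TTFTTT
Step 3: 8 trees catch fire, 8 burn out
  .TFT.T
  T..FTT
  ....FT
  .....F
  F...F.
  TF.FTT

.TFT.T
T..FTT
....FT
.....F
F...F.
TF.FTT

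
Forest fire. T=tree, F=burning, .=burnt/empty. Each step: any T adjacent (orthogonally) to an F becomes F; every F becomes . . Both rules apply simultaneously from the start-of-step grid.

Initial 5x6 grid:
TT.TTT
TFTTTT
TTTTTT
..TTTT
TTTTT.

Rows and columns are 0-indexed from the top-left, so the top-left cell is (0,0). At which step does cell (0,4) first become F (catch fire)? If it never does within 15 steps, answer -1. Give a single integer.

Step 1: cell (0,4)='T' (+4 fires, +1 burnt)
Step 2: cell (0,4)='T' (+4 fires, +4 burnt)
Step 3: cell (0,4)='T' (+4 fires, +4 burnt)
Step 4: cell (0,4)='F' (+5 fires, +4 burnt)
  -> target ignites at step 4
Step 5: cell (0,4)='.' (+5 fires, +5 burnt)
Step 6: cell (0,4)='.' (+3 fires, +5 burnt)
Step 7: cell (0,4)='.' (+0 fires, +3 burnt)
  fire out at step 7

4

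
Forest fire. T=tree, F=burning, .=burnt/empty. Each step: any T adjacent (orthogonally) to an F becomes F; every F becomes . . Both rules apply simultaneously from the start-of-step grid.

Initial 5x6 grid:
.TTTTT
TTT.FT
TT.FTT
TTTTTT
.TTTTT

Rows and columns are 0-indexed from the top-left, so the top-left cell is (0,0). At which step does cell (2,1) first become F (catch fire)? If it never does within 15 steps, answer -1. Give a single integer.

Step 1: cell (2,1)='T' (+4 fires, +2 burnt)
Step 2: cell (2,1)='T' (+6 fires, +4 burnt)
Step 3: cell (2,1)='T' (+5 fires, +6 burnt)
Step 4: cell (2,1)='F' (+6 fires, +5 burnt)
  -> target ignites at step 4
Step 5: cell (2,1)='.' (+2 fires, +6 burnt)
Step 6: cell (2,1)='.' (+1 fires, +2 burnt)
Step 7: cell (2,1)='.' (+0 fires, +1 burnt)
  fire out at step 7

4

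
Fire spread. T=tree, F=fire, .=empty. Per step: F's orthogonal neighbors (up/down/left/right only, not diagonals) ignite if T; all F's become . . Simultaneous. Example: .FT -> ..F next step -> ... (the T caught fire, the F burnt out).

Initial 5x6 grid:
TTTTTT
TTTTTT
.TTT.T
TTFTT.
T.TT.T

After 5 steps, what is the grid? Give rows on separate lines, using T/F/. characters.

Step 1: 4 trees catch fire, 1 burn out
  TTTTTT
  TTTTTT
  .TFT.T
  TF.FT.
  T.FT.T
Step 2: 6 trees catch fire, 4 burn out
  TTTTTT
  TTFTTT
  .F.F.T
  F...F.
  T..F.T
Step 3: 4 trees catch fire, 6 burn out
  TTFTTT
  TF.FTT
  .....T
  ......
  F....T
Step 4: 4 trees catch fire, 4 burn out
  TF.FTT
  F...FT
  .....T
  ......
  .....T
Step 5: 3 trees catch fire, 4 burn out
  F...FT
  .....F
  .....T
  ......
  .....T

F...FT
.....F
.....T
......
.....T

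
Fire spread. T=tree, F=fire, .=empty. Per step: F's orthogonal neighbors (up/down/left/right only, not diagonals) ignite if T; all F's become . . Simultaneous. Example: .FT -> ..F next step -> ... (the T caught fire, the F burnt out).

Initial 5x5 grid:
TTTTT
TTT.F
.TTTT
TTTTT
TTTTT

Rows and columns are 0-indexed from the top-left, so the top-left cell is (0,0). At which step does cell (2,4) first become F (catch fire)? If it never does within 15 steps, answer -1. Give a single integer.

Step 1: cell (2,4)='F' (+2 fires, +1 burnt)
  -> target ignites at step 1
Step 2: cell (2,4)='.' (+3 fires, +2 burnt)
Step 3: cell (2,4)='.' (+4 fires, +3 burnt)
Step 4: cell (2,4)='.' (+5 fires, +4 burnt)
Step 5: cell (2,4)='.' (+4 fires, +5 burnt)
Step 6: cell (2,4)='.' (+3 fires, +4 burnt)
Step 7: cell (2,4)='.' (+1 fires, +3 burnt)
Step 8: cell (2,4)='.' (+0 fires, +1 burnt)
  fire out at step 8

1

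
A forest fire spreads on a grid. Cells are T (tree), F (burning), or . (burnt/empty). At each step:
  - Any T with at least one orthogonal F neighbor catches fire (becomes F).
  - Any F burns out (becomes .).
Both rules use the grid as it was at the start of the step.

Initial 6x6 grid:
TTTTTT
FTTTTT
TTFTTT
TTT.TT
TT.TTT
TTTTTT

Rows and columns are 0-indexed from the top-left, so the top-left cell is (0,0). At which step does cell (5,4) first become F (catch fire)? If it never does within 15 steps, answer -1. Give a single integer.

Step 1: cell (5,4)='T' (+7 fires, +2 burnt)
Step 2: cell (5,4)='T' (+6 fires, +7 burnt)
Step 3: cell (5,4)='T' (+6 fires, +6 burnt)
Step 4: cell (5,4)='T' (+6 fires, +6 burnt)
Step 5: cell (5,4)='F' (+5 fires, +6 burnt)
  -> target ignites at step 5
Step 6: cell (5,4)='.' (+2 fires, +5 burnt)
Step 7: cell (5,4)='.' (+0 fires, +2 burnt)
  fire out at step 7

5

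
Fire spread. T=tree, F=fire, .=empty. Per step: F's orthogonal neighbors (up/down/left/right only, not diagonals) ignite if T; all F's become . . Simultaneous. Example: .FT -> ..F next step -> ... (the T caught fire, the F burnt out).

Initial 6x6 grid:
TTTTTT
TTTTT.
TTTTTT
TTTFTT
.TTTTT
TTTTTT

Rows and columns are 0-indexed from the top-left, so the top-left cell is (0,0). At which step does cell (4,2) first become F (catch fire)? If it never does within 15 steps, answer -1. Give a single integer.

Step 1: cell (4,2)='T' (+4 fires, +1 burnt)
Step 2: cell (4,2)='F' (+8 fires, +4 burnt)
  -> target ignites at step 2
Step 3: cell (4,2)='.' (+10 fires, +8 burnt)
Step 4: cell (4,2)='.' (+6 fires, +10 burnt)
Step 5: cell (4,2)='.' (+4 fires, +6 burnt)
Step 6: cell (4,2)='.' (+1 fires, +4 burnt)
Step 7: cell (4,2)='.' (+0 fires, +1 burnt)
  fire out at step 7

2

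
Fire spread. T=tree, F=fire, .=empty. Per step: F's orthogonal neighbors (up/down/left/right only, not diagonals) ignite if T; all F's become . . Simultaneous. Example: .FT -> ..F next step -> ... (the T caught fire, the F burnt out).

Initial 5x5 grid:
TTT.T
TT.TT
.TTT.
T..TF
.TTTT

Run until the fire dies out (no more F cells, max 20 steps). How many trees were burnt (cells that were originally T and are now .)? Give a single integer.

Step 1: +2 fires, +1 burnt (F count now 2)
Step 2: +2 fires, +2 burnt (F count now 2)
Step 3: +3 fires, +2 burnt (F count now 3)
Step 4: +3 fires, +3 burnt (F count now 3)
Step 5: +2 fires, +3 burnt (F count now 2)
Step 6: +2 fires, +2 burnt (F count now 2)
Step 7: +2 fires, +2 burnt (F count now 2)
Step 8: +0 fires, +2 burnt (F count now 0)
Fire out after step 8
Initially T: 17, now '.': 24
Total burnt (originally-T cells now '.'): 16

Answer: 16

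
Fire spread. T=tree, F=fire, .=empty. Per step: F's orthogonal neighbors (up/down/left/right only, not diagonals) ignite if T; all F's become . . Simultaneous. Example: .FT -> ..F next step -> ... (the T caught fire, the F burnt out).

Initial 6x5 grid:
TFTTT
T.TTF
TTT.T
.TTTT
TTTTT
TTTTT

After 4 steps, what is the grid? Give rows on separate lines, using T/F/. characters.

Step 1: 5 trees catch fire, 2 burn out
  F.FTF
  T.TF.
  TTT.F
  .TTTT
  TTTTT
  TTTTT
Step 2: 4 trees catch fire, 5 burn out
  ...F.
  F.F..
  TTT..
  .TTTF
  TTTTT
  TTTTT
Step 3: 4 trees catch fire, 4 burn out
  .....
  .....
  FTF..
  .TTF.
  TTTTF
  TTTTT
Step 4: 4 trees catch fire, 4 burn out
  .....
  .....
  .F...
  .TF..
  TTTF.
  TTTTF

.....
.....
.F...
.TF..
TTTF.
TTTTF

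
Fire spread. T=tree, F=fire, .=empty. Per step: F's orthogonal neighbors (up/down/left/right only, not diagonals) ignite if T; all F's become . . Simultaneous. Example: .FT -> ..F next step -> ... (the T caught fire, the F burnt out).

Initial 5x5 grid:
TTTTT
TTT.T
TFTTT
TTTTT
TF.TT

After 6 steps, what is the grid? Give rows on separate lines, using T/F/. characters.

Step 1: 5 trees catch fire, 2 burn out
  TTTTT
  TFT.T
  F.FTT
  TFTTT
  F..TT
Step 2: 6 trees catch fire, 5 burn out
  TFTTT
  F.F.T
  ...FT
  F.FTT
  ...TT
Step 3: 4 trees catch fire, 6 burn out
  F.FTT
  ....T
  ....F
  ...FT
  ...TT
Step 4: 4 trees catch fire, 4 burn out
  ...FT
  ....F
  .....
  ....F
  ...FT
Step 5: 2 trees catch fire, 4 burn out
  ....F
  .....
  .....
  .....
  ....F
Step 6: 0 trees catch fire, 2 burn out
  .....
  .....
  .....
  .....
  .....

.....
.....
.....
.....
.....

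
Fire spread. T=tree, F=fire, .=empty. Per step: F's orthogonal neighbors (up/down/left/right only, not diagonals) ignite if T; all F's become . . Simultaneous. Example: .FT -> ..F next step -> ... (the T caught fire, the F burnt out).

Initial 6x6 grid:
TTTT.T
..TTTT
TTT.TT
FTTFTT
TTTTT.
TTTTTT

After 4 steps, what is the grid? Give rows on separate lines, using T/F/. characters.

Step 1: 6 trees catch fire, 2 burn out
  TTTT.T
  ..TTTT
  FTT.TT
  .FF.FT
  FTTFT.
  TTTTTT
Step 2: 9 trees catch fire, 6 burn out
  TTTT.T
  ..TTTT
  .FF.FT
  .....F
  .FF.F.
  FTTFTT
Step 3: 6 trees catch fire, 9 burn out
  TTTT.T
  ..FTFT
  .....F
  ......
  ......
  .FF.FT
Step 4: 4 trees catch fire, 6 burn out
  TTFT.T
  ...F.F
  ......
  ......
  ......
  .....F

TTFT.T
...F.F
......
......
......
.....F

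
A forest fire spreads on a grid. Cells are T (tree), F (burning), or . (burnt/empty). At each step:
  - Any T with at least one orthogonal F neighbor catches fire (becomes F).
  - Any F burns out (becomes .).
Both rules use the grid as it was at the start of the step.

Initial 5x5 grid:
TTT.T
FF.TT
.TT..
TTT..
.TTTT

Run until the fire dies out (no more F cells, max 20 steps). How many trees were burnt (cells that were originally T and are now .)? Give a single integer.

Answer: 12

Derivation:
Step 1: +3 fires, +2 burnt (F count now 3)
Step 2: +3 fires, +3 burnt (F count now 3)
Step 3: +3 fires, +3 burnt (F count now 3)
Step 4: +1 fires, +3 burnt (F count now 1)
Step 5: +1 fires, +1 burnt (F count now 1)
Step 6: +1 fires, +1 burnt (F count now 1)
Step 7: +0 fires, +1 burnt (F count now 0)
Fire out after step 7
Initially T: 15, now '.': 22
Total burnt (originally-T cells now '.'): 12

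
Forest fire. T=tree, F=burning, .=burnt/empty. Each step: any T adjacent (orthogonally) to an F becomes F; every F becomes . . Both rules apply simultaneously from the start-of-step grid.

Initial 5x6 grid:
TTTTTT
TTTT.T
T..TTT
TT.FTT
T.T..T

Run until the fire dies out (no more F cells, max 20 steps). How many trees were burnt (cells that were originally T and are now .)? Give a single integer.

Step 1: +2 fires, +1 burnt (F count now 2)
Step 2: +3 fires, +2 burnt (F count now 3)
Step 3: +4 fires, +3 burnt (F count now 4)
Step 4: +4 fires, +4 burnt (F count now 4)
Step 5: +3 fires, +4 burnt (F count now 3)
Step 6: +2 fires, +3 burnt (F count now 2)
Step 7: +1 fires, +2 burnt (F count now 1)
Step 8: +2 fires, +1 burnt (F count now 2)
Step 9: +0 fires, +2 burnt (F count now 0)
Fire out after step 9
Initially T: 22, now '.': 29
Total burnt (originally-T cells now '.'): 21

Answer: 21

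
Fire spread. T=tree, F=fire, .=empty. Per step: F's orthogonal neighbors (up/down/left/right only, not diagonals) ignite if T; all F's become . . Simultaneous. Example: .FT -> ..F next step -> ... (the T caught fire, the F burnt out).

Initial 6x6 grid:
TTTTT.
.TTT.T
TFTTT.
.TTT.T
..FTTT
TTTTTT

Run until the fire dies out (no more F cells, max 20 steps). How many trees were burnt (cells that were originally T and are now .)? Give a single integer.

Step 1: +7 fires, +2 burnt (F count now 7)
Step 2: +7 fires, +7 burnt (F count now 7)
Step 3: +7 fires, +7 burnt (F count now 7)
Step 4: +3 fires, +7 burnt (F count now 3)
Step 5: +1 fires, +3 burnt (F count now 1)
Step 6: +0 fires, +1 burnt (F count now 0)
Fire out after step 6
Initially T: 26, now '.': 35
Total burnt (originally-T cells now '.'): 25

Answer: 25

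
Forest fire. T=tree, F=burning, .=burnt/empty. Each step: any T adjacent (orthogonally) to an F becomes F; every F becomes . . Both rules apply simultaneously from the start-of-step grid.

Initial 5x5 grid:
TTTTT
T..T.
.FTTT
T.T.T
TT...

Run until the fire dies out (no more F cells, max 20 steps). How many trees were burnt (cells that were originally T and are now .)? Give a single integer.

Answer: 12

Derivation:
Step 1: +1 fires, +1 burnt (F count now 1)
Step 2: +2 fires, +1 burnt (F count now 2)
Step 3: +2 fires, +2 burnt (F count now 2)
Step 4: +2 fires, +2 burnt (F count now 2)
Step 5: +2 fires, +2 burnt (F count now 2)
Step 6: +1 fires, +2 burnt (F count now 1)
Step 7: +1 fires, +1 burnt (F count now 1)
Step 8: +1 fires, +1 burnt (F count now 1)
Step 9: +0 fires, +1 burnt (F count now 0)
Fire out after step 9
Initially T: 15, now '.': 22
Total burnt (originally-T cells now '.'): 12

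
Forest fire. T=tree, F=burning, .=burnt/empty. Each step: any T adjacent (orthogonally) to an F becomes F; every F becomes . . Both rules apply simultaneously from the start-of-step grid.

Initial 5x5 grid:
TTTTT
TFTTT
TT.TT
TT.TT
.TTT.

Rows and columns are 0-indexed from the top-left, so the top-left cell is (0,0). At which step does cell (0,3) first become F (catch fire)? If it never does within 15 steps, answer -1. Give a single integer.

Step 1: cell (0,3)='T' (+4 fires, +1 burnt)
Step 2: cell (0,3)='T' (+5 fires, +4 burnt)
Step 3: cell (0,3)='F' (+5 fires, +5 burnt)
  -> target ignites at step 3
Step 4: cell (0,3)='.' (+4 fires, +5 burnt)
Step 5: cell (0,3)='.' (+2 fires, +4 burnt)
Step 6: cell (0,3)='.' (+0 fires, +2 burnt)
  fire out at step 6

3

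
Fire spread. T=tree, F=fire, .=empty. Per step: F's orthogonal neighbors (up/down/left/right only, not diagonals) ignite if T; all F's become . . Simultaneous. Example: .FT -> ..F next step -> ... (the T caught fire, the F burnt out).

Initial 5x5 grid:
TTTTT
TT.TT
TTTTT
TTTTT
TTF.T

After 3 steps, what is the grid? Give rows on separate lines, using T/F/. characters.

Step 1: 2 trees catch fire, 1 burn out
  TTTTT
  TT.TT
  TTTTT
  TTFTT
  TF..T
Step 2: 4 trees catch fire, 2 burn out
  TTTTT
  TT.TT
  TTFTT
  TF.FT
  F...T
Step 3: 4 trees catch fire, 4 burn out
  TTTTT
  TT.TT
  TF.FT
  F...F
  ....T

TTTTT
TT.TT
TF.FT
F...F
....T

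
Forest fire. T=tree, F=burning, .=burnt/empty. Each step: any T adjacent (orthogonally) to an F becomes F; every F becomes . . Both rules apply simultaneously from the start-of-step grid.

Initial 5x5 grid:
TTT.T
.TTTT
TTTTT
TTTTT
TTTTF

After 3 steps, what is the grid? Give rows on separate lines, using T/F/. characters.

Step 1: 2 trees catch fire, 1 burn out
  TTT.T
  .TTTT
  TTTTT
  TTTTF
  TTTF.
Step 2: 3 trees catch fire, 2 burn out
  TTT.T
  .TTTT
  TTTTF
  TTTF.
  TTF..
Step 3: 4 trees catch fire, 3 burn out
  TTT.T
  .TTTF
  TTTF.
  TTF..
  TF...

TTT.T
.TTTF
TTTF.
TTF..
TF...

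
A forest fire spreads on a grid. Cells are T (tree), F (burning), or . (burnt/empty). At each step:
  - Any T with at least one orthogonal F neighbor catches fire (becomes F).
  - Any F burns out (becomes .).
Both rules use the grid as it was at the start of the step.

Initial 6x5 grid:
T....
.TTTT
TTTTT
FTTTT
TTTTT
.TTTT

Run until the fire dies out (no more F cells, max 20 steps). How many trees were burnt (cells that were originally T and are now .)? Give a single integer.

Step 1: +3 fires, +1 burnt (F count now 3)
Step 2: +3 fires, +3 burnt (F count now 3)
Step 3: +5 fires, +3 burnt (F count now 5)
Step 4: +5 fires, +5 burnt (F count now 5)
Step 5: +4 fires, +5 burnt (F count now 4)
Step 6: +2 fires, +4 burnt (F count now 2)
Step 7: +0 fires, +2 burnt (F count now 0)
Fire out after step 7
Initially T: 23, now '.': 29
Total burnt (originally-T cells now '.'): 22

Answer: 22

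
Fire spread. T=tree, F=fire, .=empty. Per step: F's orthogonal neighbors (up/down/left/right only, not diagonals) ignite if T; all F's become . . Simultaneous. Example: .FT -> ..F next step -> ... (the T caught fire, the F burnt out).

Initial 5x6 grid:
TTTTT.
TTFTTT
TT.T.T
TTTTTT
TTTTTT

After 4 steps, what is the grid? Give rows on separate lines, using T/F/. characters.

Step 1: 3 trees catch fire, 1 burn out
  TTFTT.
  TF.FTT
  TT.T.T
  TTTTTT
  TTTTTT
Step 2: 6 trees catch fire, 3 burn out
  TF.FT.
  F...FT
  TF.F.T
  TTTTTT
  TTTTTT
Step 3: 6 trees catch fire, 6 burn out
  F...F.
  .....F
  F....T
  TFTFTT
  TTTTTT
Step 4: 6 trees catch fire, 6 burn out
  ......
  ......
  .....F
  F.F.FT
  TFTFTT

......
......
.....F
F.F.FT
TFTFTT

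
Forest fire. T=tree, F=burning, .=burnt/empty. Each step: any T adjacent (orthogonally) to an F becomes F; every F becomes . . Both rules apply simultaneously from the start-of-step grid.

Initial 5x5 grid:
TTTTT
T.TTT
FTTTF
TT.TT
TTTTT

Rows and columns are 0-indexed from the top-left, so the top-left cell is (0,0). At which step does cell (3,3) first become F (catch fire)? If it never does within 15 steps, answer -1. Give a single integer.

Step 1: cell (3,3)='T' (+6 fires, +2 burnt)
Step 2: cell (3,3)='F' (+8 fires, +6 burnt)
  -> target ignites at step 2
Step 3: cell (3,3)='.' (+5 fires, +8 burnt)
Step 4: cell (3,3)='.' (+2 fires, +5 burnt)
Step 5: cell (3,3)='.' (+0 fires, +2 burnt)
  fire out at step 5

2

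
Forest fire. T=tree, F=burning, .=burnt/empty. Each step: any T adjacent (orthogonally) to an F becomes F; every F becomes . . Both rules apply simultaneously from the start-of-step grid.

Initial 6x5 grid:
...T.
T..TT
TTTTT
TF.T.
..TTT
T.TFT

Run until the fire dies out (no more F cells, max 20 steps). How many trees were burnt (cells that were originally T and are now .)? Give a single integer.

Answer: 16

Derivation:
Step 1: +5 fires, +2 burnt (F count now 5)
Step 2: +5 fires, +5 burnt (F count now 5)
Step 3: +2 fires, +5 burnt (F count now 2)
Step 4: +2 fires, +2 burnt (F count now 2)
Step 5: +2 fires, +2 burnt (F count now 2)
Step 6: +0 fires, +2 burnt (F count now 0)
Fire out after step 6
Initially T: 17, now '.': 29
Total burnt (originally-T cells now '.'): 16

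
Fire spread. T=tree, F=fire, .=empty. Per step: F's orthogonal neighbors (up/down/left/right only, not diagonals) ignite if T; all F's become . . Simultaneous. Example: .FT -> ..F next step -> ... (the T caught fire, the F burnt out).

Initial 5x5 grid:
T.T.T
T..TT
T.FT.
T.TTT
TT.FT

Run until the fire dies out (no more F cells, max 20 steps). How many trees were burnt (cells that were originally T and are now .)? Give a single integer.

Step 1: +4 fires, +2 burnt (F count now 4)
Step 2: +2 fires, +4 burnt (F count now 2)
Step 3: +1 fires, +2 burnt (F count now 1)
Step 4: +1 fires, +1 burnt (F count now 1)
Step 5: +0 fires, +1 burnt (F count now 0)
Fire out after step 5
Initially T: 15, now '.': 18
Total burnt (originally-T cells now '.'): 8

Answer: 8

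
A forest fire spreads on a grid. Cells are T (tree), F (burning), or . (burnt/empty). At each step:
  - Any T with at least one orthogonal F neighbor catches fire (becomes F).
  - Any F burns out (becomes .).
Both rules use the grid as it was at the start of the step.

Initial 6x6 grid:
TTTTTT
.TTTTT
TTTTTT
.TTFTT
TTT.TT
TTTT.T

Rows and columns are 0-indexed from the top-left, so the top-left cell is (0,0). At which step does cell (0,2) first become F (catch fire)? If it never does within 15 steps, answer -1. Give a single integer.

Step 1: cell (0,2)='T' (+3 fires, +1 burnt)
Step 2: cell (0,2)='T' (+7 fires, +3 burnt)
Step 3: cell (0,2)='T' (+8 fires, +7 burnt)
Step 4: cell (0,2)='F' (+9 fires, +8 burnt)
  -> target ignites at step 4
Step 5: cell (0,2)='.' (+3 fires, +9 burnt)
Step 6: cell (0,2)='.' (+1 fires, +3 burnt)
Step 7: cell (0,2)='.' (+0 fires, +1 burnt)
  fire out at step 7

4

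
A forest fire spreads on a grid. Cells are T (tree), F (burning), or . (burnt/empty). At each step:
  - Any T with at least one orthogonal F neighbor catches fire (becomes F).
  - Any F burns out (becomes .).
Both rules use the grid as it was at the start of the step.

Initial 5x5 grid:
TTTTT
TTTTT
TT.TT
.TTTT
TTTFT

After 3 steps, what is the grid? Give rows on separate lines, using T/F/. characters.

Step 1: 3 trees catch fire, 1 burn out
  TTTTT
  TTTTT
  TT.TT
  .TTFT
  TTF.F
Step 2: 4 trees catch fire, 3 burn out
  TTTTT
  TTTTT
  TT.FT
  .TF.F
  TF...
Step 3: 4 trees catch fire, 4 burn out
  TTTTT
  TTTFT
  TT..F
  .F...
  F....

TTTTT
TTTFT
TT..F
.F...
F....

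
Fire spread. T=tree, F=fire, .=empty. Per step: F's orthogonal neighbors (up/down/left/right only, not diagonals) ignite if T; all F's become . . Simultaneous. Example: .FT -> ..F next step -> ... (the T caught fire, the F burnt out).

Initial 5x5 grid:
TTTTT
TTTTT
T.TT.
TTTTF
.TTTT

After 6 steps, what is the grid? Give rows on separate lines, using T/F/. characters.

Step 1: 2 trees catch fire, 1 burn out
  TTTTT
  TTTTT
  T.TT.
  TTTF.
  .TTTF
Step 2: 3 trees catch fire, 2 burn out
  TTTTT
  TTTTT
  T.TF.
  TTF..
  .TTF.
Step 3: 4 trees catch fire, 3 burn out
  TTTTT
  TTTFT
  T.F..
  TF...
  .TF..
Step 4: 5 trees catch fire, 4 burn out
  TTTFT
  TTF.F
  T....
  F....
  .F...
Step 5: 4 trees catch fire, 5 burn out
  TTF.F
  TF...
  F....
  .....
  .....
Step 6: 2 trees catch fire, 4 burn out
  TF...
  F....
  .....
  .....
  .....

TF...
F....
.....
.....
.....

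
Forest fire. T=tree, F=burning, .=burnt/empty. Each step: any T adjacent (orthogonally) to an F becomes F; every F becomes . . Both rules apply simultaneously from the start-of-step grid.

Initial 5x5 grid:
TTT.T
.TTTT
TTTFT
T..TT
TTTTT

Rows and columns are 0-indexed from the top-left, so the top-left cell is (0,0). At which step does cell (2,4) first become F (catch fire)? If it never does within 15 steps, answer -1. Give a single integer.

Step 1: cell (2,4)='F' (+4 fires, +1 burnt)
  -> target ignites at step 1
Step 2: cell (2,4)='.' (+5 fires, +4 burnt)
Step 3: cell (2,4)='.' (+6 fires, +5 burnt)
Step 4: cell (2,4)='.' (+3 fires, +6 burnt)
Step 5: cell (2,4)='.' (+2 fires, +3 burnt)
Step 6: cell (2,4)='.' (+0 fires, +2 burnt)
  fire out at step 6

1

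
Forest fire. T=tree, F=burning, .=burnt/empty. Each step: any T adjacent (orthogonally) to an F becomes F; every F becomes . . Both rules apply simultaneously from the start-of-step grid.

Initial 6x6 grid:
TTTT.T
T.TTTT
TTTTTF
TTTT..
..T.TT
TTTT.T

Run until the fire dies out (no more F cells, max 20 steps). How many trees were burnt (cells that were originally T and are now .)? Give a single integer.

Answer: 24

Derivation:
Step 1: +2 fires, +1 burnt (F count now 2)
Step 2: +3 fires, +2 burnt (F count now 3)
Step 3: +3 fires, +3 burnt (F count now 3)
Step 4: +4 fires, +3 burnt (F count now 4)
Step 5: +4 fires, +4 burnt (F count now 4)
Step 6: +4 fires, +4 burnt (F count now 4)
Step 7: +3 fires, +4 burnt (F count now 3)
Step 8: +1 fires, +3 burnt (F count now 1)
Step 9: +0 fires, +1 burnt (F count now 0)
Fire out after step 9
Initially T: 27, now '.': 33
Total burnt (originally-T cells now '.'): 24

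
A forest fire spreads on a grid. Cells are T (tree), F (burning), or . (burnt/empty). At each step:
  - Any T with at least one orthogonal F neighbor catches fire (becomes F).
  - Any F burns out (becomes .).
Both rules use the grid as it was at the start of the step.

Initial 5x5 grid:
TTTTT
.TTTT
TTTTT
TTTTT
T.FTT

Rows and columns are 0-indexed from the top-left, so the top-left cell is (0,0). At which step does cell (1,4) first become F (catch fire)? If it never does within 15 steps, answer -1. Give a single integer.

Step 1: cell (1,4)='T' (+2 fires, +1 burnt)
Step 2: cell (1,4)='T' (+4 fires, +2 burnt)
Step 3: cell (1,4)='T' (+5 fires, +4 burnt)
Step 4: cell (1,4)='T' (+6 fires, +5 burnt)
Step 5: cell (1,4)='F' (+3 fires, +6 burnt)
  -> target ignites at step 5
Step 6: cell (1,4)='.' (+2 fires, +3 burnt)
Step 7: cell (1,4)='.' (+0 fires, +2 burnt)
  fire out at step 7

5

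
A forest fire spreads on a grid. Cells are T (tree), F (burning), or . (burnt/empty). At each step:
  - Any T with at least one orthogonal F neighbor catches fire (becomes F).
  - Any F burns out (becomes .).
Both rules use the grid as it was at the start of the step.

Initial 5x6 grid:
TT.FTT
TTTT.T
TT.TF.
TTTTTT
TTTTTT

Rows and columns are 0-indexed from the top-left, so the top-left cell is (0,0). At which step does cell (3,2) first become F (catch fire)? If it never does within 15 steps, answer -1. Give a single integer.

Step 1: cell (3,2)='T' (+4 fires, +2 burnt)
Step 2: cell (3,2)='T' (+5 fires, +4 burnt)
Step 3: cell (3,2)='F' (+5 fires, +5 burnt)
  -> target ignites at step 3
Step 4: cell (3,2)='.' (+5 fires, +5 burnt)
Step 5: cell (3,2)='.' (+4 fires, +5 burnt)
Step 6: cell (3,2)='.' (+1 fires, +4 burnt)
Step 7: cell (3,2)='.' (+0 fires, +1 burnt)
  fire out at step 7

3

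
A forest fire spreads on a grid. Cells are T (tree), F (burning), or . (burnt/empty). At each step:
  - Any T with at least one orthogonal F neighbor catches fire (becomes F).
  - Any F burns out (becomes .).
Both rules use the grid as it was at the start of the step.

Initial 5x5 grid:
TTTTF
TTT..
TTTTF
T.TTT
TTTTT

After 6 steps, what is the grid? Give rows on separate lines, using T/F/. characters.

Step 1: 3 trees catch fire, 2 burn out
  TTTF.
  TTT..
  TTTF.
  T.TTF
  TTTTT
Step 2: 4 trees catch fire, 3 burn out
  TTF..
  TTT..
  TTF..
  T.TF.
  TTTTF
Step 3: 5 trees catch fire, 4 burn out
  TF...
  TTF..
  TF...
  T.F..
  TTTF.
Step 4: 4 trees catch fire, 5 burn out
  F....
  TF...
  F....
  T....
  TTF..
Step 5: 3 trees catch fire, 4 burn out
  .....
  F....
  .....
  F....
  TF...
Step 6: 1 trees catch fire, 3 burn out
  .....
  .....
  .....
  .....
  F....

.....
.....
.....
.....
F....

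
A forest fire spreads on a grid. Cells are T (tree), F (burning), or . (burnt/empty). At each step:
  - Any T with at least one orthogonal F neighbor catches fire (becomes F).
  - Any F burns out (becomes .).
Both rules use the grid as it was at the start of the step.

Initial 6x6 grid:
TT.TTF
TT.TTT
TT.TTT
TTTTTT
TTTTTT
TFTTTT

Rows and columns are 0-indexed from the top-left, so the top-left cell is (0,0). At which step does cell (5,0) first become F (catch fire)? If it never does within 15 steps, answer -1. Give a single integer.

Step 1: cell (5,0)='F' (+5 fires, +2 burnt)
  -> target ignites at step 1
Step 2: cell (5,0)='.' (+7 fires, +5 burnt)
Step 3: cell (5,0)='.' (+8 fires, +7 burnt)
Step 4: cell (5,0)='.' (+8 fires, +8 burnt)
Step 5: cell (5,0)='.' (+2 fires, +8 burnt)
Step 6: cell (5,0)='.' (+1 fires, +2 burnt)
Step 7: cell (5,0)='.' (+0 fires, +1 burnt)
  fire out at step 7

1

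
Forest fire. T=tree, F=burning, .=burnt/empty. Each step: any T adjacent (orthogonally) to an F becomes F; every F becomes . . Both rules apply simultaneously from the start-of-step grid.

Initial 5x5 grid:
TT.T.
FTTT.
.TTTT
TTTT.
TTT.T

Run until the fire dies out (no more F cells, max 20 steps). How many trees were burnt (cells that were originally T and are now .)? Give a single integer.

Step 1: +2 fires, +1 burnt (F count now 2)
Step 2: +3 fires, +2 burnt (F count now 3)
Step 3: +3 fires, +3 burnt (F count now 3)
Step 4: +5 fires, +3 burnt (F count now 5)
Step 5: +4 fires, +5 burnt (F count now 4)
Step 6: +0 fires, +4 burnt (F count now 0)
Fire out after step 6
Initially T: 18, now '.': 24
Total burnt (originally-T cells now '.'): 17

Answer: 17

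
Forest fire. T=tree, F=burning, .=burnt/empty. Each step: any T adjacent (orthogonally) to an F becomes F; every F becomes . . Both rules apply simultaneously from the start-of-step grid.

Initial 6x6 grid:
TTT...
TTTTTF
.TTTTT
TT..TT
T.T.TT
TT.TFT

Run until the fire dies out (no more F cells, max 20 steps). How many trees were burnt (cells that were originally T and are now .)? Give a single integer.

Answer: 24

Derivation:
Step 1: +5 fires, +2 burnt (F count now 5)
Step 2: +5 fires, +5 burnt (F count now 5)
Step 3: +2 fires, +5 burnt (F count now 2)
Step 4: +3 fires, +2 burnt (F count now 3)
Step 5: +3 fires, +3 burnt (F count now 3)
Step 6: +2 fires, +3 burnt (F count now 2)
Step 7: +1 fires, +2 burnt (F count now 1)
Step 8: +1 fires, +1 burnt (F count now 1)
Step 9: +1 fires, +1 burnt (F count now 1)
Step 10: +1 fires, +1 burnt (F count now 1)
Step 11: +0 fires, +1 burnt (F count now 0)
Fire out after step 11
Initially T: 25, now '.': 35
Total burnt (originally-T cells now '.'): 24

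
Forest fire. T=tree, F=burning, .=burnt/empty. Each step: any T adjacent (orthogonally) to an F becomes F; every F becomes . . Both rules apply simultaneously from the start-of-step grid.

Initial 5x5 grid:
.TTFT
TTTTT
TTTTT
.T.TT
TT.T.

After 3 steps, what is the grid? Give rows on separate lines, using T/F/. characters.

Step 1: 3 trees catch fire, 1 burn out
  .TF.F
  TTTFT
  TTTTT
  .T.TT
  TT.T.
Step 2: 4 trees catch fire, 3 burn out
  .F...
  TTF.F
  TTTFT
  .T.TT
  TT.T.
Step 3: 4 trees catch fire, 4 burn out
  .....
  TF...
  TTF.F
  .T.FT
  TT.T.

.....
TF...
TTF.F
.T.FT
TT.T.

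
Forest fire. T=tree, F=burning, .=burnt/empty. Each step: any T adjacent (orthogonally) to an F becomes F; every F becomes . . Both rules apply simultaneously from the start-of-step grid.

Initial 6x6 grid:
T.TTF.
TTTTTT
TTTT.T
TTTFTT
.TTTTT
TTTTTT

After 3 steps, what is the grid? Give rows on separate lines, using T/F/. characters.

Step 1: 6 trees catch fire, 2 burn out
  T.TF..
  TTTTFT
  TTTF.T
  TTF.FT
  .TTFTT
  TTTTTT
Step 2: 9 trees catch fire, 6 burn out
  T.F...
  TTTF.F
  TTF..T
  TF...F
  .TF.FT
  TTTFTT
Step 3: 8 trees catch fire, 9 burn out
  T.....
  TTF...
  TF...F
  F.....
  .F...F
  TTF.FT

T.....
TTF...
TF...F
F.....
.F...F
TTF.FT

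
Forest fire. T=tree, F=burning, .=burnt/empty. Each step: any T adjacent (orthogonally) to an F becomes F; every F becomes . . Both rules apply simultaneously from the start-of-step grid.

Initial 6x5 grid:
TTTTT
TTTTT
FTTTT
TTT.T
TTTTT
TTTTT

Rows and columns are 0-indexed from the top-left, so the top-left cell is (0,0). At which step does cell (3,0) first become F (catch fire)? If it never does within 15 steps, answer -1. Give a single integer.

Step 1: cell (3,0)='F' (+3 fires, +1 burnt)
  -> target ignites at step 1
Step 2: cell (3,0)='.' (+5 fires, +3 burnt)
Step 3: cell (3,0)='.' (+6 fires, +5 burnt)
Step 4: cell (3,0)='.' (+5 fires, +6 burnt)
Step 5: cell (3,0)='.' (+5 fires, +5 burnt)
Step 6: cell (3,0)='.' (+3 fires, +5 burnt)
Step 7: cell (3,0)='.' (+1 fires, +3 burnt)
Step 8: cell (3,0)='.' (+0 fires, +1 burnt)
  fire out at step 8

1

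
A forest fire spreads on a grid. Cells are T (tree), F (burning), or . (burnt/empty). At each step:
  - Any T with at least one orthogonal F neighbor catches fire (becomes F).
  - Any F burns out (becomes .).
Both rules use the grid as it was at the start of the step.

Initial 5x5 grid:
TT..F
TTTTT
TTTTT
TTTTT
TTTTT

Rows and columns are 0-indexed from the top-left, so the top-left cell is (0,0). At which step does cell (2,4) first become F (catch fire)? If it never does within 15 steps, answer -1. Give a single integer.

Step 1: cell (2,4)='T' (+1 fires, +1 burnt)
Step 2: cell (2,4)='F' (+2 fires, +1 burnt)
  -> target ignites at step 2
Step 3: cell (2,4)='.' (+3 fires, +2 burnt)
Step 4: cell (2,4)='.' (+4 fires, +3 burnt)
Step 5: cell (2,4)='.' (+5 fires, +4 burnt)
Step 6: cell (2,4)='.' (+4 fires, +5 burnt)
Step 7: cell (2,4)='.' (+2 fires, +4 burnt)
Step 8: cell (2,4)='.' (+1 fires, +2 burnt)
Step 9: cell (2,4)='.' (+0 fires, +1 burnt)
  fire out at step 9

2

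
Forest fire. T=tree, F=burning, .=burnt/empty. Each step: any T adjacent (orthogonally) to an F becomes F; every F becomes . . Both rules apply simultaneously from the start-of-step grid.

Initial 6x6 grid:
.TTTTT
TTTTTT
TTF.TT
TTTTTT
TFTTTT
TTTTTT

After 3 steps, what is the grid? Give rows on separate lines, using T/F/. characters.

Step 1: 7 trees catch fire, 2 burn out
  .TTTTT
  TTFTTT
  TF..TT
  TFFTTT
  F.FTTT
  TFTTTT
Step 2: 9 trees catch fire, 7 burn out
  .TFTTT
  TF.FTT
  F...TT
  F..FTT
  ...FTT
  F.FTTT
Step 3: 7 trees catch fire, 9 burn out
  .F.FTT
  F...FT
  ....TT
  ....FT
  ....FT
  ...FTT

.F.FTT
F...FT
....TT
....FT
....FT
...FTT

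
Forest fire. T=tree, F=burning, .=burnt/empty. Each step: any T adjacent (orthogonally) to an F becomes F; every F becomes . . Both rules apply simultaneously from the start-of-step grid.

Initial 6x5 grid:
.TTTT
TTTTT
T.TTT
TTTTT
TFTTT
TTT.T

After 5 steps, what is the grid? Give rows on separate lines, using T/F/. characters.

Step 1: 4 trees catch fire, 1 burn out
  .TTTT
  TTTTT
  T.TTT
  TFTTT
  F.FTT
  TFT.T
Step 2: 5 trees catch fire, 4 burn out
  .TTTT
  TTTTT
  T.TTT
  F.FTT
  ...FT
  F.F.T
Step 3: 4 trees catch fire, 5 burn out
  .TTTT
  TTTTT
  F.FTT
  ...FT
  ....F
  ....T
Step 4: 5 trees catch fire, 4 burn out
  .TTTT
  FTFTT
  ...FT
  ....F
  .....
  ....F
Step 5: 4 trees catch fire, 5 burn out
  .TFTT
  .F.FT
  ....F
  .....
  .....
  .....

.TFTT
.F.FT
....F
.....
.....
.....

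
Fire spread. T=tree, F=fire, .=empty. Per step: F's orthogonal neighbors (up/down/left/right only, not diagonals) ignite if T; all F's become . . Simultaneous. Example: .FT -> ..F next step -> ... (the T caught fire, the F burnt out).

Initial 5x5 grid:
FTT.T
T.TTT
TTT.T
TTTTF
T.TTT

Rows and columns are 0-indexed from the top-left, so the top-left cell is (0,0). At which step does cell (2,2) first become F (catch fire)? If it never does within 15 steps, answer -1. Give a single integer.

Step 1: cell (2,2)='T' (+5 fires, +2 burnt)
Step 2: cell (2,2)='T' (+5 fires, +5 burnt)
Step 3: cell (2,2)='F' (+8 fires, +5 burnt)
  -> target ignites at step 3
Step 4: cell (2,2)='.' (+1 fires, +8 burnt)
Step 5: cell (2,2)='.' (+0 fires, +1 burnt)
  fire out at step 5

3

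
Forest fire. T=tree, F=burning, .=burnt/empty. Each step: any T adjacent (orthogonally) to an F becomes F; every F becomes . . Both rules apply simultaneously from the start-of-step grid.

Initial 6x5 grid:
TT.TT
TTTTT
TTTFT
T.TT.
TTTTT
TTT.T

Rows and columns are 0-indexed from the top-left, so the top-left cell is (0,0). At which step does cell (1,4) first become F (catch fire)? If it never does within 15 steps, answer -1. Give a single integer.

Step 1: cell (1,4)='T' (+4 fires, +1 burnt)
Step 2: cell (1,4)='F' (+6 fires, +4 burnt)
  -> target ignites at step 2
Step 3: cell (1,4)='.' (+5 fires, +6 burnt)
Step 4: cell (1,4)='.' (+6 fires, +5 burnt)
Step 5: cell (1,4)='.' (+3 fires, +6 burnt)
Step 6: cell (1,4)='.' (+1 fires, +3 burnt)
Step 7: cell (1,4)='.' (+0 fires, +1 burnt)
  fire out at step 7

2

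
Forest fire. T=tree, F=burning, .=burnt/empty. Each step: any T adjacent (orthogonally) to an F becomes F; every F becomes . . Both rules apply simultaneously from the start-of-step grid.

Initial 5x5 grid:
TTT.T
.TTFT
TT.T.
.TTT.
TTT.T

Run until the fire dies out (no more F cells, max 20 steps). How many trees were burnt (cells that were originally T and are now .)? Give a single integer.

Step 1: +3 fires, +1 burnt (F count now 3)
Step 2: +4 fires, +3 burnt (F count now 4)
Step 3: +3 fires, +4 burnt (F count now 3)
Step 4: +4 fires, +3 burnt (F count now 4)
Step 5: +1 fires, +4 burnt (F count now 1)
Step 6: +1 fires, +1 burnt (F count now 1)
Step 7: +0 fires, +1 burnt (F count now 0)
Fire out after step 7
Initially T: 17, now '.': 24
Total burnt (originally-T cells now '.'): 16

Answer: 16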